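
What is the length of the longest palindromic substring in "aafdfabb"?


Input: "aafdfabb"
Checking substrings for palindromes:
  [1:6] "afdfa" (len 5) => palindrome
  [2:5] "fdf" (len 3) => palindrome
  [0:2] "aa" (len 2) => palindrome
  [6:8] "bb" (len 2) => palindrome
Longest palindromic substring: "afdfa" with length 5

5


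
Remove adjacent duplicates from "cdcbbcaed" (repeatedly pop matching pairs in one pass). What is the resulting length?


Input: cdcbbcaed
Stack-based adjacent duplicate removal:
  Read 'c': push. Stack: c
  Read 'd': push. Stack: cd
  Read 'c': push. Stack: cdc
  Read 'b': push. Stack: cdcb
  Read 'b': matches stack top 'b' => pop. Stack: cdc
  Read 'c': matches stack top 'c' => pop. Stack: cd
  Read 'a': push. Stack: cda
  Read 'e': push. Stack: cdae
  Read 'd': push. Stack: cdaed
Final stack: "cdaed" (length 5)

5


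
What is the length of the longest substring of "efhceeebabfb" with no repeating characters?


Input: "efhceeebabfb"
Sliding window (track last position of each char):
  Position 0 ('e'): window [0,0] length 1 -- new best
  Position 1 ('f'): window [0,1] length 2 -- new best
  Position 2 ('h'): window [0,2] length 3 -- new best
  Position 3 ('c'): window [0,3] length 4 -- new best
  Position 4 ('e'): repeat (last at 0), move window start to 1
  Position 4 ('e'): window [1,4] length 4
  Position 5 ('e'): repeat (last at 4), move window start to 5
  Position 5 ('e'): window [5,5] length 1
  Position 6 ('e'): repeat (last at 5), move window start to 6
  Position 6 ('e'): window [6,6] length 1
  Position 7 ('b'): window [6,7] length 2
  Position 8 ('a'): window [6,8] length 3
  Position 9 ('b'): repeat (last at 7), move window start to 8
  Position 9 ('b'): window [8,9] length 2
  Position 10 ('f'): window [8,10] length 3
  Position 11 ('b'): repeat (last at 9), move window start to 10
  Position 11 ('b'): window [10,11] length 2
Longest substring with no repeats: "efhc" with length 4

4


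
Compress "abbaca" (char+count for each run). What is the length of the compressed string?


Input: abbaca
Runs:
  'a' x 1 => "a1"
  'b' x 2 => "b2"
  'a' x 1 => "a1"
  'c' x 1 => "c1"
  'a' x 1 => "a1"
Compressed: "a1b2a1c1a1"
Compressed length: 10

10


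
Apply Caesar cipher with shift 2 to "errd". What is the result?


Caesar cipher: shift "errd" by 2
  'e' (pos 4) + 2 = pos 6 = 'g'
  'r' (pos 17) + 2 = pos 19 = 't'
  'r' (pos 17) + 2 = pos 19 = 't'
  'd' (pos 3) + 2 = pos 5 = 'f'
Result: gttf

gttf


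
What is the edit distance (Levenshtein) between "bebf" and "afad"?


Computing edit distance: "bebf" -> "afad"
DP table:
           a    f    a    d
      0    1    2    3    4
  b   1    1    2    3    4
  e   2    2    2    3    4
  b   3    3    3    3    4
  f   4    4    3    4    4
Edit distance = dp[4][4] = 4

4


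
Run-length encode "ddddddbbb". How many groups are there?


Input: ddddddbbb
Scanning for consecutive runs:
  Group 1: 'd' x 6 (positions 0-5)
  Group 2: 'b' x 3 (positions 6-8)
Total groups: 2

2


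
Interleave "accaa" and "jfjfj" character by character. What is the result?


Interleaving "accaa" and "jfjfj":
  Position 0: 'a' from first, 'j' from second => "aj"
  Position 1: 'c' from first, 'f' from second => "cf"
  Position 2: 'c' from first, 'j' from second => "cj"
  Position 3: 'a' from first, 'f' from second => "af"
  Position 4: 'a' from first, 'j' from second => "aj"
Result: ajcfcjafaj

ajcfcjafaj


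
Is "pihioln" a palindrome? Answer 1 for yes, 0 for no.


Input: pihioln
Reversed: nloihip
  Compare pos 0 ('p') with pos 6 ('n'): MISMATCH
  Compare pos 1 ('i') with pos 5 ('l'): MISMATCH
  Compare pos 2 ('h') with pos 4 ('o'): MISMATCH
Result: not a palindrome

0


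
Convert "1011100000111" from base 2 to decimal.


Input: "1011100000111" in base 2
Positional expansion:
  Digit '1' (value 1) x 2^12 = 4096
  Digit '0' (value 0) x 2^11 = 0
  Digit '1' (value 1) x 2^10 = 1024
  Digit '1' (value 1) x 2^9 = 512
  Digit '1' (value 1) x 2^8 = 256
  Digit '0' (value 0) x 2^7 = 0
  Digit '0' (value 0) x 2^6 = 0
  Digit '0' (value 0) x 2^5 = 0
  Digit '0' (value 0) x 2^4 = 0
  Digit '0' (value 0) x 2^3 = 0
  Digit '1' (value 1) x 2^2 = 4
  Digit '1' (value 1) x 2^1 = 2
  Digit '1' (value 1) x 2^0 = 1
Sum = 5895

5895


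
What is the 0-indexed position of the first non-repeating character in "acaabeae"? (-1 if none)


Input: acaabeae
Character frequencies:
  'a': 4
  'b': 1
  'c': 1
  'e': 2
Scanning left to right for freq == 1:
  Position 0 ('a'): freq=4, skip
  Position 1 ('c'): unique! => answer = 1

1


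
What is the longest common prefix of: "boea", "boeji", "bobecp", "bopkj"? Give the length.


Words: boea, boeji, bobecp, bopkj
  Position 0: all 'b' => match
  Position 1: all 'o' => match
  Position 2: ('e', 'e', 'b', 'p') => mismatch, stop
LCP = "bo" (length 2)

2


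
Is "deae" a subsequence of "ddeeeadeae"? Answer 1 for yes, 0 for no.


Check if "deae" is a subsequence of "ddeeeadeae"
Greedy scan:
  Position 0 ('d'): matches sub[0] = 'd'
  Position 1 ('d'): no match needed
  Position 2 ('e'): matches sub[1] = 'e'
  Position 3 ('e'): no match needed
  Position 4 ('e'): no match needed
  Position 5 ('a'): matches sub[2] = 'a'
  Position 6 ('d'): no match needed
  Position 7 ('e'): matches sub[3] = 'e'
  Position 8 ('a'): no match needed
  Position 9 ('e'): no match needed
All 4 characters matched => is a subsequence

1


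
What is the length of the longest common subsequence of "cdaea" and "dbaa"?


LCS of "cdaea" and "dbaa"
DP table:
           d    b    a    a
      0    0    0    0    0
  c   0    0    0    0    0
  d   0    1    1    1    1
  a   0    1    1    2    2
  e   0    1    1    2    2
  a   0    1    1    2    3
LCS length = dp[5][4] = 3

3


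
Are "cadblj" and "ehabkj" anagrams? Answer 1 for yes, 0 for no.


Strings: "cadblj", "ehabkj"
Sorted first:  abcdjl
Sorted second: abehjk
Differ at position 2: 'c' vs 'e' => not anagrams

0


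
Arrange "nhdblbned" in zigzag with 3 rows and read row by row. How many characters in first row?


Zigzag "nhdblbned" into 3 rows:
Placing characters:
  'n' => row 0
  'h' => row 1
  'd' => row 2
  'b' => row 1
  'l' => row 0
  'b' => row 1
  'n' => row 2
  'e' => row 1
  'd' => row 0
Rows:
  Row 0: "nld"
  Row 1: "hbbe"
  Row 2: "dn"
First row length: 3

3


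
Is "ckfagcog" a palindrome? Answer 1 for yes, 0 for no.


Input: ckfagcog
Reversed: gocgafkc
  Compare pos 0 ('c') with pos 7 ('g'): MISMATCH
  Compare pos 1 ('k') with pos 6 ('o'): MISMATCH
  Compare pos 2 ('f') with pos 5 ('c'): MISMATCH
  Compare pos 3 ('a') with pos 4 ('g'): MISMATCH
Result: not a palindrome

0


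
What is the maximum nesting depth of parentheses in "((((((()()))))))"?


Input: "((((((()()))))))"
Tracking depth:
  Position 0 '(': depth becomes 1
  Position 1 '(': depth becomes 2
  Position 2 '(': depth becomes 3
  Position 3 '(': depth becomes 4
  Position 4 '(': depth becomes 5
  Position 5 '(': depth becomes 6
  Position 6 '(': depth becomes 7
  Position 7 ')': depth becomes 6
  Position 8 '(': depth becomes 7
  Position 9 ')': depth becomes 6
  Position 10 ')': depth becomes 5
  Position 11 ')': depth becomes 4
  Position 12 ')': depth becomes 3
  Position 13 ')': depth becomes 2
  Position 14 ')': depth becomes 1
  Position 15 ')': depth becomes 0
Maximum depth reached: 7

7


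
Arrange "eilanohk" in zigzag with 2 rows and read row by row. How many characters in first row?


Zigzag "eilanohk" into 2 rows:
Placing characters:
  'e' => row 0
  'i' => row 1
  'l' => row 0
  'a' => row 1
  'n' => row 0
  'o' => row 1
  'h' => row 0
  'k' => row 1
Rows:
  Row 0: "elnh"
  Row 1: "iaok"
First row length: 4

4


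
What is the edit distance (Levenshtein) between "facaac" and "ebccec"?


Computing edit distance: "facaac" -> "ebccec"
DP table:
           e    b    c    c    e    c
      0    1    2    3    4    5    6
  f   1    1    2    3    4    5    6
  a   2    2    2    3    4    5    6
  c   3    3    3    2    3    4    5
  a   4    4    4    3    3    4    5
  a   5    5    5    4    4    4    5
  c   6    6    6    5    4    5    4
Edit distance = dp[6][6] = 4

4


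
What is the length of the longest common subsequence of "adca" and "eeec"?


LCS of "adca" and "eeec"
DP table:
           e    e    e    c
      0    0    0    0    0
  a   0    0    0    0    0
  d   0    0    0    0    0
  c   0    0    0    0    1
  a   0    0    0    0    1
LCS length = dp[4][4] = 1

1


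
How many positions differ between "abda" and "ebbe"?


Comparing "abda" and "ebbe" position by position:
  Position 0: 'a' vs 'e' => DIFFER
  Position 1: 'b' vs 'b' => same
  Position 2: 'd' vs 'b' => DIFFER
  Position 3: 'a' vs 'e' => DIFFER
Positions that differ: 3

3


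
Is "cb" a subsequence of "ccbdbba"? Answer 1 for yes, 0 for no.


Check if "cb" is a subsequence of "ccbdbba"
Greedy scan:
  Position 0 ('c'): matches sub[0] = 'c'
  Position 1 ('c'): no match needed
  Position 2 ('b'): matches sub[1] = 'b'
  Position 3 ('d'): no match needed
  Position 4 ('b'): no match needed
  Position 5 ('b'): no match needed
  Position 6 ('a'): no match needed
All 2 characters matched => is a subsequence

1


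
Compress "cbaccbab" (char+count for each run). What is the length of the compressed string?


Input: cbaccbab
Runs:
  'c' x 1 => "c1"
  'b' x 1 => "b1"
  'a' x 1 => "a1"
  'c' x 2 => "c2"
  'b' x 1 => "b1"
  'a' x 1 => "a1"
  'b' x 1 => "b1"
Compressed: "c1b1a1c2b1a1b1"
Compressed length: 14

14


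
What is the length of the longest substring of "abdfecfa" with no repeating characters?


Input: "abdfecfa"
Sliding window (track last position of each char):
  Position 0 ('a'): window [0,0] length 1 -- new best
  Position 1 ('b'): window [0,1] length 2 -- new best
  Position 2 ('d'): window [0,2] length 3 -- new best
  Position 3 ('f'): window [0,3] length 4 -- new best
  Position 4 ('e'): window [0,4] length 5 -- new best
  Position 5 ('c'): window [0,5] length 6 -- new best
  Position 6 ('f'): repeat (last at 3), move window start to 4
  Position 6 ('f'): window [4,6] length 3
  Position 7 ('a'): window [4,7] length 4
Longest substring with no repeats: "abdfec" with length 6

6


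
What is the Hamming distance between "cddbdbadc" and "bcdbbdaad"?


Comparing "cddbdbadc" and "bcdbbdaad" position by position:
  Position 0: 'c' vs 'b' => differ
  Position 1: 'd' vs 'c' => differ
  Position 2: 'd' vs 'd' => same
  Position 3: 'b' vs 'b' => same
  Position 4: 'd' vs 'b' => differ
  Position 5: 'b' vs 'd' => differ
  Position 6: 'a' vs 'a' => same
  Position 7: 'd' vs 'a' => differ
  Position 8: 'c' vs 'd' => differ
Total differences (Hamming distance): 6

6


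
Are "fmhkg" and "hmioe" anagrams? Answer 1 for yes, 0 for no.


Strings: "fmhkg", "hmioe"
Sorted first:  fghkm
Sorted second: ehimo
Differ at position 0: 'f' vs 'e' => not anagrams

0


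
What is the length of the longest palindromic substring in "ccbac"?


Input: "ccbac"
Checking substrings for palindromes:
  [0:2] "cc" (len 2) => palindrome
Longest palindromic substring: "cc" with length 2

2


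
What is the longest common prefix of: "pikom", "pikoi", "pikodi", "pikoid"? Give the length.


Words: pikom, pikoi, pikodi, pikoid
  Position 0: all 'p' => match
  Position 1: all 'i' => match
  Position 2: all 'k' => match
  Position 3: all 'o' => match
  Position 4: ('m', 'i', 'd', 'i') => mismatch, stop
LCP = "piko" (length 4)

4


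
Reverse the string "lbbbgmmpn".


Input: lbbbgmmpn
Reading characters right to left:
  Position 8: 'n'
  Position 7: 'p'
  Position 6: 'm'
  Position 5: 'm'
  Position 4: 'g'
  Position 3: 'b'
  Position 2: 'b'
  Position 1: 'b'
  Position 0: 'l'
Reversed: npmmgbbbl

npmmgbbbl


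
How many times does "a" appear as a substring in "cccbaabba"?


Searching for "a" in "cccbaabba"
Scanning each position:
  Position 0: "c" => no
  Position 1: "c" => no
  Position 2: "c" => no
  Position 3: "b" => no
  Position 4: "a" => MATCH
  Position 5: "a" => MATCH
  Position 6: "b" => no
  Position 7: "b" => no
  Position 8: "a" => MATCH
Total occurrences: 3

3


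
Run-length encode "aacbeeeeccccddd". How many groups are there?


Input: aacbeeeeccccddd
Scanning for consecutive runs:
  Group 1: 'a' x 2 (positions 0-1)
  Group 2: 'c' x 1 (positions 2-2)
  Group 3: 'b' x 1 (positions 3-3)
  Group 4: 'e' x 4 (positions 4-7)
  Group 5: 'c' x 4 (positions 8-11)
  Group 6: 'd' x 3 (positions 12-14)
Total groups: 6

6


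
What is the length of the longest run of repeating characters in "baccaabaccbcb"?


Input: "baccaabaccbcb"
Scanning for longest run:
  Position 1 ('a'): new char, reset run to 1
  Position 2 ('c'): new char, reset run to 1
  Position 3 ('c'): continues run of 'c', length=2
  Position 4 ('a'): new char, reset run to 1
  Position 5 ('a'): continues run of 'a', length=2
  Position 6 ('b'): new char, reset run to 1
  Position 7 ('a'): new char, reset run to 1
  Position 8 ('c'): new char, reset run to 1
  Position 9 ('c'): continues run of 'c', length=2
  Position 10 ('b'): new char, reset run to 1
  Position 11 ('c'): new char, reset run to 1
  Position 12 ('b'): new char, reset run to 1
Longest run: 'c' with length 2

2


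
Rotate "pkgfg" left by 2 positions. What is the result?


Input: "pkgfg", rotate left by 2
First 2 characters: "pk"
Remaining characters: "gfg"
Concatenate remaining + first: "gfg" + "pk" = "gfgpk"

gfgpk


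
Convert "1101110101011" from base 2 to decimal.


Input: "1101110101011" in base 2
Positional expansion:
  Digit '1' (value 1) x 2^12 = 4096
  Digit '1' (value 1) x 2^11 = 2048
  Digit '0' (value 0) x 2^10 = 0
  Digit '1' (value 1) x 2^9 = 512
  Digit '1' (value 1) x 2^8 = 256
  Digit '1' (value 1) x 2^7 = 128
  Digit '0' (value 0) x 2^6 = 0
  Digit '1' (value 1) x 2^5 = 32
  Digit '0' (value 0) x 2^4 = 0
  Digit '1' (value 1) x 2^3 = 8
  Digit '0' (value 0) x 2^2 = 0
  Digit '1' (value 1) x 2^1 = 2
  Digit '1' (value 1) x 2^0 = 1
Sum = 7083

7083


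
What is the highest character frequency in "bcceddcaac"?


Input: bcceddcaac
Character counts:
  'a': 2
  'b': 1
  'c': 4
  'd': 2
  'e': 1
Maximum frequency: 4

4


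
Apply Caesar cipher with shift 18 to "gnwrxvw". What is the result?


Caesar cipher: shift "gnwrxvw" by 18
  'g' (pos 6) + 18 = pos 24 = 'y'
  'n' (pos 13) + 18 = pos 5 = 'f'
  'w' (pos 22) + 18 = pos 14 = 'o'
  'r' (pos 17) + 18 = pos 9 = 'j'
  'x' (pos 23) + 18 = pos 15 = 'p'
  'v' (pos 21) + 18 = pos 13 = 'n'
  'w' (pos 22) + 18 = pos 14 = 'o'
Result: yfojpno

yfojpno


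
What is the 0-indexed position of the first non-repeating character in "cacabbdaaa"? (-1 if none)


Input: cacabbdaaa
Character frequencies:
  'a': 5
  'b': 2
  'c': 2
  'd': 1
Scanning left to right for freq == 1:
  Position 0 ('c'): freq=2, skip
  Position 1 ('a'): freq=5, skip
  Position 2 ('c'): freq=2, skip
  Position 3 ('a'): freq=5, skip
  Position 4 ('b'): freq=2, skip
  Position 5 ('b'): freq=2, skip
  Position 6 ('d'): unique! => answer = 6

6


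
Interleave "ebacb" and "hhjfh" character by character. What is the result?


Interleaving "ebacb" and "hhjfh":
  Position 0: 'e' from first, 'h' from second => "eh"
  Position 1: 'b' from first, 'h' from second => "bh"
  Position 2: 'a' from first, 'j' from second => "aj"
  Position 3: 'c' from first, 'f' from second => "cf"
  Position 4: 'b' from first, 'h' from second => "bh"
Result: ehbhajcfbh

ehbhajcfbh


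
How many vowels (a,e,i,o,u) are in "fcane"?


Input: fcane
Checking each character:
  'f' at position 0: consonant
  'c' at position 1: consonant
  'a' at position 2: vowel (running total: 1)
  'n' at position 3: consonant
  'e' at position 4: vowel (running total: 2)
Total vowels: 2

2


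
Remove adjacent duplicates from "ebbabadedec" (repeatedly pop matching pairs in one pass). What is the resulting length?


Input: ebbabadedec
Stack-based adjacent duplicate removal:
  Read 'e': push. Stack: e
  Read 'b': push. Stack: eb
  Read 'b': matches stack top 'b' => pop. Stack: e
  Read 'a': push. Stack: ea
  Read 'b': push. Stack: eab
  Read 'a': push. Stack: eaba
  Read 'd': push. Stack: eabad
  Read 'e': push. Stack: eabade
  Read 'd': push. Stack: eabaded
  Read 'e': push. Stack: eabadede
  Read 'c': push. Stack: eabadedec
Final stack: "eabadedec" (length 9)

9


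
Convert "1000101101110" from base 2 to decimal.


Input: "1000101101110" in base 2
Positional expansion:
  Digit '1' (value 1) x 2^12 = 4096
  Digit '0' (value 0) x 2^11 = 0
  Digit '0' (value 0) x 2^10 = 0
  Digit '0' (value 0) x 2^9 = 0
  Digit '1' (value 1) x 2^8 = 256
  Digit '0' (value 0) x 2^7 = 0
  Digit '1' (value 1) x 2^6 = 64
  Digit '1' (value 1) x 2^5 = 32
  Digit '0' (value 0) x 2^4 = 0
  Digit '1' (value 1) x 2^3 = 8
  Digit '1' (value 1) x 2^2 = 4
  Digit '1' (value 1) x 2^1 = 2
  Digit '0' (value 0) x 2^0 = 0
Sum = 4462

4462


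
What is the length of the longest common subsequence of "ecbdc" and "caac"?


LCS of "ecbdc" and "caac"
DP table:
           c    a    a    c
      0    0    0    0    0
  e   0    0    0    0    0
  c   0    1    1    1    1
  b   0    1    1    1    1
  d   0    1    1    1    1
  c   0    1    1    1    2
LCS length = dp[5][4] = 2

2


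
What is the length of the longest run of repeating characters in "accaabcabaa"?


Input: "accaabcabaa"
Scanning for longest run:
  Position 1 ('c'): new char, reset run to 1
  Position 2 ('c'): continues run of 'c', length=2
  Position 3 ('a'): new char, reset run to 1
  Position 4 ('a'): continues run of 'a', length=2
  Position 5 ('b'): new char, reset run to 1
  Position 6 ('c'): new char, reset run to 1
  Position 7 ('a'): new char, reset run to 1
  Position 8 ('b'): new char, reset run to 1
  Position 9 ('a'): new char, reset run to 1
  Position 10 ('a'): continues run of 'a', length=2
Longest run: 'c' with length 2

2


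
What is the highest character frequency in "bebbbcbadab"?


Input: bebbbcbadab
Character counts:
  'a': 2
  'b': 6
  'c': 1
  'd': 1
  'e': 1
Maximum frequency: 6

6


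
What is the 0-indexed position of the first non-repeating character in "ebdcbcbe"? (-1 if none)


Input: ebdcbcbe
Character frequencies:
  'b': 3
  'c': 2
  'd': 1
  'e': 2
Scanning left to right for freq == 1:
  Position 0 ('e'): freq=2, skip
  Position 1 ('b'): freq=3, skip
  Position 2 ('d'): unique! => answer = 2

2


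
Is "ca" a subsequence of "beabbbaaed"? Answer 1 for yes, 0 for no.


Check if "ca" is a subsequence of "beabbbaaed"
Greedy scan:
  Position 0 ('b'): no match needed
  Position 1 ('e'): no match needed
  Position 2 ('a'): no match needed
  Position 3 ('b'): no match needed
  Position 4 ('b'): no match needed
  Position 5 ('b'): no match needed
  Position 6 ('a'): no match needed
  Position 7 ('a'): no match needed
  Position 8 ('e'): no match needed
  Position 9 ('d'): no match needed
Only matched 0/2 characters => not a subsequence

0


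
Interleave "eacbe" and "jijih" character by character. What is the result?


Interleaving "eacbe" and "jijih":
  Position 0: 'e' from first, 'j' from second => "ej"
  Position 1: 'a' from first, 'i' from second => "ai"
  Position 2: 'c' from first, 'j' from second => "cj"
  Position 3: 'b' from first, 'i' from second => "bi"
  Position 4: 'e' from first, 'h' from second => "eh"
Result: ejaicjbieh

ejaicjbieh


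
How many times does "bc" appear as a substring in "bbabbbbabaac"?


Searching for "bc" in "bbabbbbabaac"
Scanning each position:
  Position 0: "bb" => no
  Position 1: "ba" => no
  Position 2: "ab" => no
  Position 3: "bb" => no
  Position 4: "bb" => no
  Position 5: "bb" => no
  Position 6: "ba" => no
  Position 7: "ab" => no
  Position 8: "ba" => no
  Position 9: "aa" => no
  Position 10: "ac" => no
Total occurrences: 0

0


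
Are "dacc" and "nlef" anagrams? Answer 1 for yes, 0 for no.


Strings: "dacc", "nlef"
Sorted first:  accd
Sorted second: efln
Differ at position 0: 'a' vs 'e' => not anagrams

0


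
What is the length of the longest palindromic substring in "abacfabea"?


Input: "abacfabea"
Checking substrings for palindromes:
  [0:3] "aba" (len 3) => palindrome
Longest palindromic substring: "aba" with length 3

3


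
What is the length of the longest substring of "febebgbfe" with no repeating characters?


Input: "febebgbfe"
Sliding window (track last position of each char):
  Position 0 ('f'): window [0,0] length 1 -- new best
  Position 1 ('e'): window [0,1] length 2 -- new best
  Position 2 ('b'): window [0,2] length 3 -- new best
  Position 3 ('e'): repeat (last at 1), move window start to 2
  Position 3 ('e'): window [2,3] length 2
  Position 4 ('b'): repeat (last at 2), move window start to 3
  Position 4 ('b'): window [3,4] length 2
  Position 5 ('g'): window [3,5] length 3
  Position 6 ('b'): repeat (last at 4), move window start to 5
  Position 6 ('b'): window [5,6] length 2
  Position 7 ('f'): window [5,7] length 3
  Position 8 ('e'): window [5,8] length 4 -- new best
Longest substring with no repeats: "gbfe" with length 4

4


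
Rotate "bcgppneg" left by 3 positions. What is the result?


Input: "bcgppneg", rotate left by 3
First 3 characters: "bcg"
Remaining characters: "ppneg"
Concatenate remaining + first: "ppneg" + "bcg" = "ppnegbcg"

ppnegbcg


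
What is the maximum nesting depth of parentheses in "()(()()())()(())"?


Input: "()(()()())()(())"
Tracking depth:
  Position 0 '(': depth becomes 1
  Position 1 ')': depth becomes 0
  Position 2 '(': depth becomes 1
  Position 3 '(': depth becomes 2
  Position 4 ')': depth becomes 1
  Position 5 '(': depth becomes 2
  Position 6 ')': depth becomes 1
  Position 7 '(': depth becomes 2
  Position 8 ')': depth becomes 1
  Position 9 ')': depth becomes 0
  Position 10 '(': depth becomes 1
  Position 11 ')': depth becomes 0
  Position 12 '(': depth becomes 1
  Position 13 '(': depth becomes 2
  Position 14 ')': depth becomes 1
  Position 15 ')': depth becomes 0
Maximum depth reached: 2

2


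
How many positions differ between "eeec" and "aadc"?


Comparing "eeec" and "aadc" position by position:
  Position 0: 'e' vs 'a' => DIFFER
  Position 1: 'e' vs 'a' => DIFFER
  Position 2: 'e' vs 'd' => DIFFER
  Position 3: 'c' vs 'c' => same
Positions that differ: 3

3


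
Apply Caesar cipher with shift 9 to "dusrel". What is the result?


Caesar cipher: shift "dusrel" by 9
  'd' (pos 3) + 9 = pos 12 = 'm'
  'u' (pos 20) + 9 = pos 3 = 'd'
  's' (pos 18) + 9 = pos 1 = 'b'
  'r' (pos 17) + 9 = pos 0 = 'a'
  'e' (pos 4) + 9 = pos 13 = 'n'
  'l' (pos 11) + 9 = pos 20 = 'u'
Result: mdbanu

mdbanu


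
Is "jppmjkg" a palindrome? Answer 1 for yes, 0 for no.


Input: jppmjkg
Reversed: gkjmppj
  Compare pos 0 ('j') with pos 6 ('g'): MISMATCH
  Compare pos 1 ('p') with pos 5 ('k'): MISMATCH
  Compare pos 2 ('p') with pos 4 ('j'): MISMATCH
Result: not a palindrome

0


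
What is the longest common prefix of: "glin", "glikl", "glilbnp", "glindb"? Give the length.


Words: glin, glikl, glilbnp, glindb
  Position 0: all 'g' => match
  Position 1: all 'l' => match
  Position 2: all 'i' => match
  Position 3: ('n', 'k', 'l', 'n') => mismatch, stop
LCP = "gli" (length 3)

3


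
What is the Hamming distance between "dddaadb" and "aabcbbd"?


Comparing "dddaadb" and "aabcbbd" position by position:
  Position 0: 'd' vs 'a' => differ
  Position 1: 'd' vs 'a' => differ
  Position 2: 'd' vs 'b' => differ
  Position 3: 'a' vs 'c' => differ
  Position 4: 'a' vs 'b' => differ
  Position 5: 'd' vs 'b' => differ
  Position 6: 'b' vs 'd' => differ
Total differences (Hamming distance): 7

7


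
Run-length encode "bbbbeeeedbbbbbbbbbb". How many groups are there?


Input: bbbbeeeedbbbbbbbbbb
Scanning for consecutive runs:
  Group 1: 'b' x 4 (positions 0-3)
  Group 2: 'e' x 4 (positions 4-7)
  Group 3: 'd' x 1 (positions 8-8)
  Group 4: 'b' x 10 (positions 9-18)
Total groups: 4

4


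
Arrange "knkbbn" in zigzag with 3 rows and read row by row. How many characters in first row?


Zigzag "knkbbn" into 3 rows:
Placing characters:
  'k' => row 0
  'n' => row 1
  'k' => row 2
  'b' => row 1
  'b' => row 0
  'n' => row 1
Rows:
  Row 0: "kb"
  Row 1: "nbn"
  Row 2: "k"
First row length: 2

2


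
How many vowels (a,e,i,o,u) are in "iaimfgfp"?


Input: iaimfgfp
Checking each character:
  'i' at position 0: vowel (running total: 1)
  'a' at position 1: vowel (running total: 2)
  'i' at position 2: vowel (running total: 3)
  'm' at position 3: consonant
  'f' at position 4: consonant
  'g' at position 5: consonant
  'f' at position 6: consonant
  'p' at position 7: consonant
Total vowels: 3

3


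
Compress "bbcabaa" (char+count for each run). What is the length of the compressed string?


Input: bbcabaa
Runs:
  'b' x 2 => "b2"
  'c' x 1 => "c1"
  'a' x 1 => "a1"
  'b' x 1 => "b1"
  'a' x 2 => "a2"
Compressed: "b2c1a1b1a2"
Compressed length: 10

10


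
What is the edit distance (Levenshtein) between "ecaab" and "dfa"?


Computing edit distance: "ecaab" -> "dfa"
DP table:
           d    f    a
      0    1    2    3
  e   1    1    2    3
  c   2    2    2    3
  a   3    3    3    2
  a   4    4    4    3
  b   5    5    5    4
Edit distance = dp[5][3] = 4

4


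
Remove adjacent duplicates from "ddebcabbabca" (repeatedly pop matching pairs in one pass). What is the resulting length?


Input: ddebcabbabca
Stack-based adjacent duplicate removal:
  Read 'd': push. Stack: d
  Read 'd': matches stack top 'd' => pop. Stack: (empty)
  Read 'e': push. Stack: e
  Read 'b': push. Stack: eb
  Read 'c': push. Stack: ebc
  Read 'a': push. Stack: ebca
  Read 'b': push. Stack: ebcab
  Read 'b': matches stack top 'b' => pop. Stack: ebca
  Read 'a': matches stack top 'a' => pop. Stack: ebc
  Read 'b': push. Stack: ebcb
  Read 'c': push. Stack: ebcbc
  Read 'a': push. Stack: ebcbca
Final stack: "ebcbca" (length 6)

6


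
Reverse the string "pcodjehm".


Input: pcodjehm
Reading characters right to left:
  Position 7: 'm'
  Position 6: 'h'
  Position 5: 'e'
  Position 4: 'j'
  Position 3: 'd'
  Position 2: 'o'
  Position 1: 'c'
  Position 0: 'p'
Reversed: mhejdocp

mhejdocp


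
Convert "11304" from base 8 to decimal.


Input: "11304" in base 8
Positional expansion:
  Digit '1' (value 1) x 8^4 = 4096
  Digit '1' (value 1) x 8^3 = 512
  Digit '3' (value 3) x 8^2 = 192
  Digit '0' (value 0) x 8^1 = 0
  Digit '4' (value 4) x 8^0 = 4
Sum = 4804

4804


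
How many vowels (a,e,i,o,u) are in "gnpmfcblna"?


Input: gnpmfcblna
Checking each character:
  'g' at position 0: consonant
  'n' at position 1: consonant
  'p' at position 2: consonant
  'm' at position 3: consonant
  'f' at position 4: consonant
  'c' at position 5: consonant
  'b' at position 6: consonant
  'l' at position 7: consonant
  'n' at position 8: consonant
  'a' at position 9: vowel (running total: 1)
Total vowels: 1

1


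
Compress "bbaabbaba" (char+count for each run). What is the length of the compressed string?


Input: bbaabbaba
Runs:
  'b' x 2 => "b2"
  'a' x 2 => "a2"
  'b' x 2 => "b2"
  'a' x 1 => "a1"
  'b' x 1 => "b1"
  'a' x 1 => "a1"
Compressed: "b2a2b2a1b1a1"
Compressed length: 12

12


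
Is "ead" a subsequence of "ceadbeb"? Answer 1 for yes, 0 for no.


Check if "ead" is a subsequence of "ceadbeb"
Greedy scan:
  Position 0 ('c'): no match needed
  Position 1 ('e'): matches sub[0] = 'e'
  Position 2 ('a'): matches sub[1] = 'a'
  Position 3 ('d'): matches sub[2] = 'd'
  Position 4 ('b'): no match needed
  Position 5 ('e'): no match needed
  Position 6 ('b'): no match needed
All 3 characters matched => is a subsequence

1


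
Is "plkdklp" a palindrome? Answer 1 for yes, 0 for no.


Input: plkdklp
Reversed: plkdklp
  Compare pos 0 ('p') with pos 6 ('p'): match
  Compare pos 1 ('l') with pos 5 ('l'): match
  Compare pos 2 ('k') with pos 4 ('k'): match
Result: palindrome

1


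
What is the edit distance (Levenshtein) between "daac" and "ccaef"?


Computing edit distance: "daac" -> "ccaef"
DP table:
           c    c    a    e    f
      0    1    2    3    4    5
  d   1    1    2    3    4    5
  a   2    2    2    2    3    4
  a   3    3    3    2    3    4
  c   4    3    3    3    3    4
Edit distance = dp[4][5] = 4

4


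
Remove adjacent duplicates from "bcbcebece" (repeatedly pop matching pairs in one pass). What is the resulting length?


Input: bcbcebece
Stack-based adjacent duplicate removal:
  Read 'b': push. Stack: b
  Read 'c': push. Stack: bc
  Read 'b': push. Stack: bcb
  Read 'c': push. Stack: bcbc
  Read 'e': push. Stack: bcbce
  Read 'b': push. Stack: bcbceb
  Read 'e': push. Stack: bcbcebe
  Read 'c': push. Stack: bcbcebec
  Read 'e': push. Stack: bcbcebece
Final stack: "bcbcebece" (length 9)

9


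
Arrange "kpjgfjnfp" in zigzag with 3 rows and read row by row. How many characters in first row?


Zigzag "kpjgfjnfp" into 3 rows:
Placing characters:
  'k' => row 0
  'p' => row 1
  'j' => row 2
  'g' => row 1
  'f' => row 0
  'j' => row 1
  'n' => row 2
  'f' => row 1
  'p' => row 0
Rows:
  Row 0: "kfp"
  Row 1: "pgjf"
  Row 2: "jn"
First row length: 3

3


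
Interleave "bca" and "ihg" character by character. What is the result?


Interleaving "bca" and "ihg":
  Position 0: 'b' from first, 'i' from second => "bi"
  Position 1: 'c' from first, 'h' from second => "ch"
  Position 2: 'a' from first, 'g' from second => "ag"
Result: bichag

bichag


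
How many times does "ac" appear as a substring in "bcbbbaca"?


Searching for "ac" in "bcbbbaca"
Scanning each position:
  Position 0: "bc" => no
  Position 1: "cb" => no
  Position 2: "bb" => no
  Position 3: "bb" => no
  Position 4: "ba" => no
  Position 5: "ac" => MATCH
  Position 6: "ca" => no
Total occurrences: 1

1


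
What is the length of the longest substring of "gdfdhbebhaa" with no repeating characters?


Input: "gdfdhbebhaa"
Sliding window (track last position of each char):
  Position 0 ('g'): window [0,0] length 1 -- new best
  Position 1 ('d'): window [0,1] length 2 -- new best
  Position 2 ('f'): window [0,2] length 3 -- new best
  Position 3 ('d'): repeat (last at 1), move window start to 2
  Position 3 ('d'): window [2,3] length 2
  Position 4 ('h'): window [2,4] length 3
  Position 5 ('b'): window [2,5] length 4 -- new best
  Position 6 ('e'): window [2,6] length 5 -- new best
  Position 7 ('b'): repeat (last at 5), move window start to 6
  Position 7 ('b'): window [6,7] length 2
  Position 8 ('h'): window [6,8] length 3
  Position 9 ('a'): window [6,9] length 4
  Position 10 ('a'): repeat (last at 9), move window start to 10
  Position 10 ('a'): window [10,10] length 1
Longest substring with no repeats: "fdhbe" with length 5

5


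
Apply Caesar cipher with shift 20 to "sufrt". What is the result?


Caesar cipher: shift "sufrt" by 20
  's' (pos 18) + 20 = pos 12 = 'm'
  'u' (pos 20) + 20 = pos 14 = 'o'
  'f' (pos 5) + 20 = pos 25 = 'z'
  'r' (pos 17) + 20 = pos 11 = 'l'
  't' (pos 19) + 20 = pos 13 = 'n'
Result: mozln

mozln


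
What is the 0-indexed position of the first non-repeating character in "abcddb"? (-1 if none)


Input: abcddb
Character frequencies:
  'a': 1
  'b': 2
  'c': 1
  'd': 2
Scanning left to right for freq == 1:
  Position 0 ('a'): unique! => answer = 0

0


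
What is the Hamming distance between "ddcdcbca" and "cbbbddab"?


Comparing "ddcdcbca" and "cbbbddab" position by position:
  Position 0: 'd' vs 'c' => differ
  Position 1: 'd' vs 'b' => differ
  Position 2: 'c' vs 'b' => differ
  Position 3: 'd' vs 'b' => differ
  Position 4: 'c' vs 'd' => differ
  Position 5: 'b' vs 'd' => differ
  Position 6: 'c' vs 'a' => differ
  Position 7: 'a' vs 'b' => differ
Total differences (Hamming distance): 8

8


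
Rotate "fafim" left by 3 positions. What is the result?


Input: "fafim", rotate left by 3
First 3 characters: "faf"
Remaining characters: "im"
Concatenate remaining + first: "im" + "faf" = "imfaf"

imfaf


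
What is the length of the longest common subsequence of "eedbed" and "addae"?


LCS of "eedbed" and "addae"
DP table:
           a    d    d    a    e
      0    0    0    0    0    0
  e   0    0    0    0    0    1
  e   0    0    0    0    0    1
  d   0    0    1    1    1    1
  b   0    0    1    1    1    1
  e   0    0    1    1    1    2
  d   0    0    1    2    2    2
LCS length = dp[6][5] = 2

2


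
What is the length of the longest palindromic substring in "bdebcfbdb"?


Input: "bdebcfbdb"
Checking substrings for palindromes:
  [6:9] "bdb" (len 3) => palindrome
Longest palindromic substring: "bdb" with length 3

3


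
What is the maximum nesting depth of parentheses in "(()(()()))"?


Input: "(()(()()))"
Tracking depth:
  Position 0 '(': depth becomes 1
  Position 1 '(': depth becomes 2
  Position 2 ')': depth becomes 1
  Position 3 '(': depth becomes 2
  Position 4 '(': depth becomes 3
  Position 5 ')': depth becomes 2
  Position 6 '(': depth becomes 3
  Position 7 ')': depth becomes 2
  Position 8 ')': depth becomes 1
  Position 9 ')': depth becomes 0
Maximum depth reached: 3

3


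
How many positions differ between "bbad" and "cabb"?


Comparing "bbad" and "cabb" position by position:
  Position 0: 'b' vs 'c' => DIFFER
  Position 1: 'b' vs 'a' => DIFFER
  Position 2: 'a' vs 'b' => DIFFER
  Position 3: 'd' vs 'b' => DIFFER
Positions that differ: 4

4


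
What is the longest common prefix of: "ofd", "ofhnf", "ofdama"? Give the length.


Words: ofd, ofhnf, ofdama
  Position 0: all 'o' => match
  Position 1: all 'f' => match
  Position 2: ('d', 'h', 'd') => mismatch, stop
LCP = "of" (length 2)

2


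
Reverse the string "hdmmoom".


Input: hdmmoom
Reading characters right to left:
  Position 6: 'm'
  Position 5: 'o'
  Position 4: 'o'
  Position 3: 'm'
  Position 2: 'm'
  Position 1: 'd'
  Position 0: 'h'
Reversed: moommdh

moommdh


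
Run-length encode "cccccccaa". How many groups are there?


Input: cccccccaa
Scanning for consecutive runs:
  Group 1: 'c' x 7 (positions 0-6)
  Group 2: 'a' x 2 (positions 7-8)
Total groups: 2

2


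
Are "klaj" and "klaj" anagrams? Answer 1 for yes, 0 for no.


Strings: "klaj", "klaj"
Sorted first:  ajkl
Sorted second: ajkl
Sorted forms match => anagrams

1


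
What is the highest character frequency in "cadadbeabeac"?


Input: cadadbeabeac
Character counts:
  'a': 4
  'b': 2
  'c': 2
  'd': 2
  'e': 2
Maximum frequency: 4

4


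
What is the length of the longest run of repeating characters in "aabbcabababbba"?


Input: "aabbcabababbba"
Scanning for longest run:
  Position 1 ('a'): continues run of 'a', length=2
  Position 2 ('b'): new char, reset run to 1
  Position 3 ('b'): continues run of 'b', length=2
  Position 4 ('c'): new char, reset run to 1
  Position 5 ('a'): new char, reset run to 1
  Position 6 ('b'): new char, reset run to 1
  Position 7 ('a'): new char, reset run to 1
  Position 8 ('b'): new char, reset run to 1
  Position 9 ('a'): new char, reset run to 1
  Position 10 ('b'): new char, reset run to 1
  Position 11 ('b'): continues run of 'b', length=2
  Position 12 ('b'): continues run of 'b', length=3
  Position 13 ('a'): new char, reset run to 1
Longest run: 'b' with length 3

3


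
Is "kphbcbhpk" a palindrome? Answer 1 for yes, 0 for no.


Input: kphbcbhpk
Reversed: kphbcbhpk
  Compare pos 0 ('k') with pos 8 ('k'): match
  Compare pos 1 ('p') with pos 7 ('p'): match
  Compare pos 2 ('h') with pos 6 ('h'): match
  Compare pos 3 ('b') with pos 5 ('b'): match
Result: palindrome

1


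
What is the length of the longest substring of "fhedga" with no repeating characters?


Input: "fhedga"
Sliding window (track last position of each char):
  Position 0 ('f'): window [0,0] length 1 -- new best
  Position 1 ('h'): window [0,1] length 2 -- new best
  Position 2 ('e'): window [0,2] length 3 -- new best
  Position 3 ('d'): window [0,3] length 4 -- new best
  Position 4 ('g'): window [0,4] length 5 -- new best
  Position 5 ('a'): window [0,5] length 6 -- new best
Longest substring with no repeats: "fhedga" with length 6

6


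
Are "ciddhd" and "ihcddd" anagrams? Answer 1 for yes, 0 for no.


Strings: "ciddhd", "ihcddd"
Sorted first:  cdddhi
Sorted second: cdddhi
Sorted forms match => anagrams

1


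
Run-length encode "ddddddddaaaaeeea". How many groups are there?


Input: ddddddddaaaaeeea
Scanning for consecutive runs:
  Group 1: 'd' x 8 (positions 0-7)
  Group 2: 'a' x 4 (positions 8-11)
  Group 3: 'e' x 3 (positions 12-14)
  Group 4: 'a' x 1 (positions 15-15)
Total groups: 4

4


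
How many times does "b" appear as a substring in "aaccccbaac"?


Searching for "b" in "aaccccbaac"
Scanning each position:
  Position 0: "a" => no
  Position 1: "a" => no
  Position 2: "c" => no
  Position 3: "c" => no
  Position 4: "c" => no
  Position 5: "c" => no
  Position 6: "b" => MATCH
  Position 7: "a" => no
  Position 8: "a" => no
  Position 9: "c" => no
Total occurrences: 1

1


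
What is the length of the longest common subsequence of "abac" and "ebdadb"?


LCS of "abac" and "ebdadb"
DP table:
           e    b    d    a    d    b
      0    0    0    0    0    0    0
  a   0    0    0    0    1    1    1
  b   0    0    1    1    1    1    2
  a   0    0    1    1    2    2    2
  c   0    0    1    1    2    2    2
LCS length = dp[4][6] = 2

2


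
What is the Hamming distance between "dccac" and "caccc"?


Comparing "dccac" and "caccc" position by position:
  Position 0: 'd' vs 'c' => differ
  Position 1: 'c' vs 'a' => differ
  Position 2: 'c' vs 'c' => same
  Position 3: 'a' vs 'c' => differ
  Position 4: 'c' vs 'c' => same
Total differences (Hamming distance): 3

3


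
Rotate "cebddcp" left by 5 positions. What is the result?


Input: "cebddcp", rotate left by 5
First 5 characters: "cebdd"
Remaining characters: "cp"
Concatenate remaining + first: "cp" + "cebdd" = "cpcebdd"

cpcebdd


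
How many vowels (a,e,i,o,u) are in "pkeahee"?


Input: pkeahee
Checking each character:
  'p' at position 0: consonant
  'k' at position 1: consonant
  'e' at position 2: vowel (running total: 1)
  'a' at position 3: vowel (running total: 2)
  'h' at position 4: consonant
  'e' at position 5: vowel (running total: 3)
  'e' at position 6: vowel (running total: 4)
Total vowels: 4

4


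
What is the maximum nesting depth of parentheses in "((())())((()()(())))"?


Input: "((())())((()()(())))"
Tracking depth:
  Position 0 '(': depth becomes 1
  Position 1 '(': depth becomes 2
  Position 2 '(': depth becomes 3
  Position 3 ')': depth becomes 2
  Position 4 ')': depth becomes 1
  Position 5 '(': depth becomes 2
  Position 6 ')': depth becomes 1
  Position 7 ')': depth becomes 0
  Position 8 '(': depth becomes 1
  Position 9 '(': depth becomes 2
  Position 10 '(': depth becomes 3
  Position 11 ')': depth becomes 2
  Position 12 '(': depth becomes 3
  Position 13 ')': depth becomes 2
  Position 14 '(': depth becomes 3
  Position 15 '(': depth becomes 4
  Position 16 ')': depth becomes 3
  Position 17 ')': depth becomes 2
  Position 18 ')': depth becomes 1
  Position 19 ')': depth becomes 0
Maximum depth reached: 4

4


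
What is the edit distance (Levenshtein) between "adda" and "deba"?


Computing edit distance: "adda" -> "deba"
DP table:
           d    e    b    a
      0    1    2    3    4
  a   1    1    2    3    3
  d   2    1    2    3    4
  d   3    2    2    3    4
  a   4    3    3    3    3
Edit distance = dp[4][4] = 3

3


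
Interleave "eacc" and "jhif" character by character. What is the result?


Interleaving "eacc" and "jhif":
  Position 0: 'e' from first, 'j' from second => "ej"
  Position 1: 'a' from first, 'h' from second => "ah"
  Position 2: 'c' from first, 'i' from second => "ci"
  Position 3: 'c' from first, 'f' from second => "cf"
Result: ejahcicf

ejahcicf


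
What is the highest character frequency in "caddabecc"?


Input: caddabecc
Character counts:
  'a': 2
  'b': 1
  'c': 3
  'd': 2
  'e': 1
Maximum frequency: 3

3


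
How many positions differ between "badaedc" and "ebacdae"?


Comparing "badaedc" and "ebacdae" position by position:
  Position 0: 'b' vs 'e' => DIFFER
  Position 1: 'a' vs 'b' => DIFFER
  Position 2: 'd' vs 'a' => DIFFER
  Position 3: 'a' vs 'c' => DIFFER
  Position 4: 'e' vs 'd' => DIFFER
  Position 5: 'd' vs 'a' => DIFFER
  Position 6: 'c' vs 'e' => DIFFER
Positions that differ: 7

7
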